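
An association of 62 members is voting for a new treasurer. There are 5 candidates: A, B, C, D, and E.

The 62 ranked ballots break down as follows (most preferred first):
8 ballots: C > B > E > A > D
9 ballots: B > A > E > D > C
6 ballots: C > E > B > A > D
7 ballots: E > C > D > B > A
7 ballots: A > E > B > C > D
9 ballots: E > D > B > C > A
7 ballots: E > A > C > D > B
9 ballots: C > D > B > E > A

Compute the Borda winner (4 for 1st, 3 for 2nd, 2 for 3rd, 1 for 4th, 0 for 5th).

A: 8×1 + 9×3 + 6×1 + 7×0 + 7×4 + 9×0 + 7×3 + 9×0 = 90
B: 8×3 + 9×4 + 6×2 + 7×1 + 7×2 + 9×2 + 7×0 + 9×2 = 129
C: 8×4 + 9×0 + 6×4 + 7×3 + 7×1 + 9×1 + 7×2 + 9×4 = 143
D: 8×0 + 9×1 + 6×0 + 7×2 + 7×0 + 9×3 + 7×1 + 9×3 = 84
E: 8×2 + 9×2 + 6×3 + 7×4 + 7×3 + 9×4 + 7×4 + 9×1 = 174

E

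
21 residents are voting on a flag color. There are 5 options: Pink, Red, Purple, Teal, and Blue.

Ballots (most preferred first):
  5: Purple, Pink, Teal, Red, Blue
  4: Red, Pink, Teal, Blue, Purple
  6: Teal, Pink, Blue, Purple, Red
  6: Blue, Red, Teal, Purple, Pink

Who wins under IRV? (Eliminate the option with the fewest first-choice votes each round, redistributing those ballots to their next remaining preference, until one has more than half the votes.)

Teal

Round 1: Pink 0, Red 4, Purple 5, Teal 6, Blue 6. Pink eliminated.
Round 2: Red 4, Purple 5, Teal 6, Blue 6. Red eliminated.
Round 3: Purple 5, Teal 10, Blue 6. Purple eliminated.
Round 4: Teal 15, Blue 6. Teal has a majority (≥11).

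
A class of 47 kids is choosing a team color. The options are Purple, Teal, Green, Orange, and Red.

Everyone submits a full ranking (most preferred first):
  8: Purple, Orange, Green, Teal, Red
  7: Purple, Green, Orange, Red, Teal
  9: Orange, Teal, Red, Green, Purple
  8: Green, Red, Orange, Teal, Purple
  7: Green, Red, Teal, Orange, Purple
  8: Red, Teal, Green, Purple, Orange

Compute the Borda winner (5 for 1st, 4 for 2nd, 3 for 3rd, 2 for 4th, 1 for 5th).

Green

Purple: 8×5 + 7×5 + 9×1 + 8×1 + 7×1 + 8×2 = 115
Teal: 8×2 + 7×1 + 9×4 + 8×2 + 7×3 + 8×4 = 128
Green: 8×3 + 7×4 + 9×2 + 8×5 + 7×5 + 8×3 = 169
Orange: 8×4 + 7×3 + 9×5 + 8×3 + 7×2 + 8×1 = 144
Red: 8×1 + 7×2 + 9×3 + 8×4 + 7×4 + 8×5 = 149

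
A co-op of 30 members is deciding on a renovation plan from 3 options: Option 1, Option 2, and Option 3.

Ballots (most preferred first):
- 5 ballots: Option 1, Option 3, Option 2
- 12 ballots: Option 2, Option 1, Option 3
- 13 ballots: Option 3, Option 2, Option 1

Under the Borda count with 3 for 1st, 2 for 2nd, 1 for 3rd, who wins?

Option 2

Option 1: 5×3 + 12×2 + 13×1 = 52
Option 2: 5×1 + 12×3 + 13×2 = 67
Option 3: 5×2 + 12×1 + 13×3 = 61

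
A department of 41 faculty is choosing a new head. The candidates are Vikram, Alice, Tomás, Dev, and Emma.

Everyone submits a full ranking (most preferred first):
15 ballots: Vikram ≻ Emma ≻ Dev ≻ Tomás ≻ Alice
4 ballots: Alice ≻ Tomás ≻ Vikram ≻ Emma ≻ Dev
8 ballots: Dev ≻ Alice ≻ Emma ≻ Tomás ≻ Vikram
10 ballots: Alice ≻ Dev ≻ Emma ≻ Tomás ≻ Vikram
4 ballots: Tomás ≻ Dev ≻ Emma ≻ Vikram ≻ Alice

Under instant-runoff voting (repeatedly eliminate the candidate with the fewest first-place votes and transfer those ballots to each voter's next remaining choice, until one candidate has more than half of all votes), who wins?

Round 1: Vikram 15, Alice 14, Tomás 4, Dev 8, Emma 0. Emma eliminated.
Round 2: Vikram 15, Alice 14, Tomás 4, Dev 8. Tomás eliminated.
Round 3: Vikram 15, Alice 14, Dev 12. Dev eliminated.
Round 4: Vikram 19, Alice 22. Alice has a majority (≥21).

Alice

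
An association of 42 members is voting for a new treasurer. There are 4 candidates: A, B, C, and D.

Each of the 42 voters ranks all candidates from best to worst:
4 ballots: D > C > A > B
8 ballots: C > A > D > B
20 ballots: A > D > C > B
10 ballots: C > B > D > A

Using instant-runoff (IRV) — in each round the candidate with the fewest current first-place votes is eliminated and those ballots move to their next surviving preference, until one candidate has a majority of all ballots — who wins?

C

Round 1: A 20, B 0, C 18, D 4. B eliminated.
Round 2: A 20, C 18, D 4. D eliminated.
Round 3: A 20, C 22. C has a majority (≥22).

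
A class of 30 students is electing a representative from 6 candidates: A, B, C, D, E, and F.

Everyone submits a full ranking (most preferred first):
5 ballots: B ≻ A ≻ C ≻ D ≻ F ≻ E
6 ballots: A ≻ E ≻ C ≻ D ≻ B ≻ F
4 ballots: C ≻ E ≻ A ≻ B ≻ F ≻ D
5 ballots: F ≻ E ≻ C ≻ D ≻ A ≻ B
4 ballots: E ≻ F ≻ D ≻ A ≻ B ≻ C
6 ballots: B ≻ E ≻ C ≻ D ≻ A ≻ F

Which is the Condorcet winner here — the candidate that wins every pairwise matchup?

E

E vs A: 19–11
E vs B: 19–11
E vs C: 21–9
E vs D: 25–5
E vs F: 20–10
E beats every other candidate.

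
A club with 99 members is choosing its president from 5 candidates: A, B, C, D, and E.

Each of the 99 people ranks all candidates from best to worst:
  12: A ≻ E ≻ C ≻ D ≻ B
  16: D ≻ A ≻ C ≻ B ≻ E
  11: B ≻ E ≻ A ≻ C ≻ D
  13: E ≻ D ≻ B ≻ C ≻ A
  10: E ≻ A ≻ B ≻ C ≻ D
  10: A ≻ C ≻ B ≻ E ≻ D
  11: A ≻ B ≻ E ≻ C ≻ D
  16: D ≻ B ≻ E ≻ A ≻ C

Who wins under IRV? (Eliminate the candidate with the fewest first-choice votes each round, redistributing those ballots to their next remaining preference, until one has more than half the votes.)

Round 1: A 33, B 11, C 0, D 32, E 23. C eliminated.
Round 2: A 33, B 11, D 32, E 23. B eliminated.
Round 3: A 33, D 32, E 34. D eliminated.
Round 4: A 49, E 50. E has a majority (≥50).

E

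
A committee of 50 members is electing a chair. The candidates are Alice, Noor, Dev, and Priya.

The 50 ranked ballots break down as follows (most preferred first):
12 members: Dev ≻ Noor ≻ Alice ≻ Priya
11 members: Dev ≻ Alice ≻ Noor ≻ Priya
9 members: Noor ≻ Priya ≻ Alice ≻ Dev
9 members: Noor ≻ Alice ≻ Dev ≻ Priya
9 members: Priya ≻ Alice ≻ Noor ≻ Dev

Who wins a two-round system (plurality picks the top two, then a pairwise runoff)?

Noor

Round 1 first-place votes: Alice 0, Noor 18, Dev 23, Priya 9. Dev and Noor advance.
Runoff: Dev is ranked above Noor on 23 ballots, Noor above Dev on 27.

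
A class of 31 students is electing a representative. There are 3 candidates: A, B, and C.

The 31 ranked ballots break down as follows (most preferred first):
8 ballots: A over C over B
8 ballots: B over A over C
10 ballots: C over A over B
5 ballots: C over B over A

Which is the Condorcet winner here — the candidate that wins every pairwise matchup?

A

A vs B: 18–13
A vs C: 16–15
A beats every other candidate.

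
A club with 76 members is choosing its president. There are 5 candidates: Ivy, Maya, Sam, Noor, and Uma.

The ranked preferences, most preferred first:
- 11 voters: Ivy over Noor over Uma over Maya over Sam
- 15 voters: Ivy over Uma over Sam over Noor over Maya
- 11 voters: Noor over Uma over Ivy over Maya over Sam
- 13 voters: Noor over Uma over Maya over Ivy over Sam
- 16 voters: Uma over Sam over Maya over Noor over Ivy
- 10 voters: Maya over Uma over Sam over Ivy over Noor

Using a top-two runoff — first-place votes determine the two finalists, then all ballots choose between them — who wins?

Noor

Round 1 first-place votes: Ivy 26, Maya 10, Sam 0, Noor 24, Uma 16. Ivy and Noor advance.
Runoff: Ivy is ranked above Noor on 36 ballots, Noor above Ivy on 40.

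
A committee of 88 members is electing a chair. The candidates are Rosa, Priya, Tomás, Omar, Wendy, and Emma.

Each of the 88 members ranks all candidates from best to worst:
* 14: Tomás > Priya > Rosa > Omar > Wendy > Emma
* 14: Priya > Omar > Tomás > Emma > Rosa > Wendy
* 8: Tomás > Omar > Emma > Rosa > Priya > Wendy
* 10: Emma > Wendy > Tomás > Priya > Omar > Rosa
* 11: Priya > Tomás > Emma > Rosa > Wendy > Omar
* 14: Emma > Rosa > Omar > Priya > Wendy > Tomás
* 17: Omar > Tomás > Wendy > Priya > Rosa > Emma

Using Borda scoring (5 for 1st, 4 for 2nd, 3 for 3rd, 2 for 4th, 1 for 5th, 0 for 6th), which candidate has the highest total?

Tomás

Rosa: 14×3 + 14×1 + 8×2 + 10×0 + 11×2 + 14×4 + 17×1 = 167
Priya: 14×4 + 14×5 + 8×1 + 10×2 + 11×5 + 14×2 + 17×2 = 271
Tomás: 14×5 + 14×3 + 8×5 + 10×3 + 11×4 + 14×0 + 17×4 = 294
Omar: 14×2 + 14×4 + 8×4 + 10×1 + 11×0 + 14×3 + 17×5 = 253
Wendy: 14×1 + 14×0 + 8×0 + 10×4 + 11×1 + 14×1 + 17×3 = 130
Emma: 14×0 + 14×2 + 8×3 + 10×5 + 11×3 + 14×5 + 17×0 = 205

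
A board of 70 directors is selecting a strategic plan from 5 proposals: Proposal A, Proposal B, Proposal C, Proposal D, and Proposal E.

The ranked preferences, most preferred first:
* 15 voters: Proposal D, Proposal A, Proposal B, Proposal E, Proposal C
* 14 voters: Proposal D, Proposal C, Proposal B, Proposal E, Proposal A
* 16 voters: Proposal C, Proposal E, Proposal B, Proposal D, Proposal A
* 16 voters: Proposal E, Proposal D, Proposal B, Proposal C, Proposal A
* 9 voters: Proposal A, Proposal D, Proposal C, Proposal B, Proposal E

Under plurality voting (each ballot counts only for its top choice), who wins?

First-place votes: Proposal A 9, Proposal B 0, Proposal C 16, Proposal D 29, Proposal E 16.

Proposal D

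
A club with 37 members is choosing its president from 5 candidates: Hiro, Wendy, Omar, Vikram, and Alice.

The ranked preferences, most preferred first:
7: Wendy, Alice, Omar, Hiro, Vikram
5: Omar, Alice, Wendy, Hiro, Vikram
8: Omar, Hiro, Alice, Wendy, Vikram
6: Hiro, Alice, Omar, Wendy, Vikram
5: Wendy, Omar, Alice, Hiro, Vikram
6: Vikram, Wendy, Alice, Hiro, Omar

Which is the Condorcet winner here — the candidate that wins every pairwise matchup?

Alice

Alice vs Hiro: 23–14
Alice vs Wendy: 19–18
Alice vs Omar: 19–18
Alice vs Vikram: 31–6
Alice beats every other candidate.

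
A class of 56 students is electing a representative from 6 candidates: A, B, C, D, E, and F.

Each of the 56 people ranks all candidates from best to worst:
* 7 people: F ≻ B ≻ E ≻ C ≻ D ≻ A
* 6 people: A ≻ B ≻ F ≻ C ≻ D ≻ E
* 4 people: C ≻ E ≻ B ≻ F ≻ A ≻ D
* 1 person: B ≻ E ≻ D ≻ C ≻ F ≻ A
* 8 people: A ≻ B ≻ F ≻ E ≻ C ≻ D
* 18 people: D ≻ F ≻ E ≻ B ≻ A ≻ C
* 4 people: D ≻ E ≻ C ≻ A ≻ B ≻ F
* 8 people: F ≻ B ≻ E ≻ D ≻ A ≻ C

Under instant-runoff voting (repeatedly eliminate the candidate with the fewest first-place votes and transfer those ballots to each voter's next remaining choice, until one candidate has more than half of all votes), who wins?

Round 1: A 14, B 1, C 4, D 22, E 0, F 15. E eliminated.
Round 2: A 14, B 1, C 4, D 22, F 15. B eliminated.
Round 3: A 14, C 4, D 23, F 15. C eliminated.
Round 4: A 14, D 23, F 19. A eliminated.
Round 5: D 23, F 33. F has a majority (≥29).

F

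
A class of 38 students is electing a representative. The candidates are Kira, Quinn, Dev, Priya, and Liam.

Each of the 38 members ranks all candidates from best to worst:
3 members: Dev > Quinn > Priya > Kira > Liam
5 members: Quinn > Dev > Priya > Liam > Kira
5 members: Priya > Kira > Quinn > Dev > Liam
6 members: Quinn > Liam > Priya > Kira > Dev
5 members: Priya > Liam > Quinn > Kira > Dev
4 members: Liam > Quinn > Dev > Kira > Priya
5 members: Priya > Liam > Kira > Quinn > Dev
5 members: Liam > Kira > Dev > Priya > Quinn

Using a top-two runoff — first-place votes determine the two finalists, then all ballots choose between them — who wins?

Priya

Round 1 first-place votes: Kira 0, Quinn 11, Dev 3, Priya 15, Liam 9. Priya and Quinn advance.
Runoff: Priya is ranked above Quinn on 20 ballots, Quinn above Priya on 18.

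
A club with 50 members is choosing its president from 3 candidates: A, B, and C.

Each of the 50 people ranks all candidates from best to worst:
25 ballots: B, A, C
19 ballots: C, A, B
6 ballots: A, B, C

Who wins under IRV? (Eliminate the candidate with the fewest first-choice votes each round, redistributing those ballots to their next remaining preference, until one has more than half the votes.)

Round 1: A 6, B 25, C 19. A eliminated.
Round 2: B 31, C 19. B has a majority (≥26).

B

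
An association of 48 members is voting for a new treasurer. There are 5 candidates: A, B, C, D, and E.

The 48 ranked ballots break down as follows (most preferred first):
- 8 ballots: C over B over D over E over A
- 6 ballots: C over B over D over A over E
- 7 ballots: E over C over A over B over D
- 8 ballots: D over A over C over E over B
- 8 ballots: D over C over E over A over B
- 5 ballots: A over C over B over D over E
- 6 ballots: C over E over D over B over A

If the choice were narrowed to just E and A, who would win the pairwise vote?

E is ranked above A on 29 ballots; A above E on 19.

E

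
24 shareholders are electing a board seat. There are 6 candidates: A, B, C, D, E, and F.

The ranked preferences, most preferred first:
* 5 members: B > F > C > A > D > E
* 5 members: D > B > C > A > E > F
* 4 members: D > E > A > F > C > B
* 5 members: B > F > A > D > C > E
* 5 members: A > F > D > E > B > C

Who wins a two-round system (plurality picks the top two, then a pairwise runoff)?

Round 1 first-place votes: A 5, B 10, C 0, D 9, E 0, F 0. B and D advance.
Runoff: B is ranked above D on 10 ballots, D above B on 14.

D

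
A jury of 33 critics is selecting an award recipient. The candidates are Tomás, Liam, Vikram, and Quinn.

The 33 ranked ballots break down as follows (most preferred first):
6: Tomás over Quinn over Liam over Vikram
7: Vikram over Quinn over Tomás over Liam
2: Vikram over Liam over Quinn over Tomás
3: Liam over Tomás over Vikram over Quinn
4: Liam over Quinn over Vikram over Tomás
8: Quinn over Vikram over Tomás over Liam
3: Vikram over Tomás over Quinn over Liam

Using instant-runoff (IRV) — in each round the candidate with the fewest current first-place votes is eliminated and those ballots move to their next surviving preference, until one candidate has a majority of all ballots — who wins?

Round 1: Tomás 6, Liam 7, Vikram 12, Quinn 8. Tomás eliminated.
Round 2: Liam 7, Vikram 12, Quinn 14. Liam eliminated.
Round 3: Vikram 15, Quinn 18. Quinn has a majority (≥17).

Quinn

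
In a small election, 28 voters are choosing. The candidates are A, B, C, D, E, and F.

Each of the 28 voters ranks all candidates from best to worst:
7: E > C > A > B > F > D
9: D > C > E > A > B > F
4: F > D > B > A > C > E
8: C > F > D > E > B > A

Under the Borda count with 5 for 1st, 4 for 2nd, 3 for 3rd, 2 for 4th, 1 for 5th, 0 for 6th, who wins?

A: 7×3 + 9×2 + 4×2 + 8×0 = 47
B: 7×2 + 9×1 + 4×3 + 8×1 = 43
C: 7×4 + 9×4 + 4×1 + 8×5 = 108
D: 7×0 + 9×5 + 4×4 + 8×3 = 85
E: 7×5 + 9×3 + 4×0 + 8×2 = 78
F: 7×1 + 9×0 + 4×5 + 8×4 = 59

C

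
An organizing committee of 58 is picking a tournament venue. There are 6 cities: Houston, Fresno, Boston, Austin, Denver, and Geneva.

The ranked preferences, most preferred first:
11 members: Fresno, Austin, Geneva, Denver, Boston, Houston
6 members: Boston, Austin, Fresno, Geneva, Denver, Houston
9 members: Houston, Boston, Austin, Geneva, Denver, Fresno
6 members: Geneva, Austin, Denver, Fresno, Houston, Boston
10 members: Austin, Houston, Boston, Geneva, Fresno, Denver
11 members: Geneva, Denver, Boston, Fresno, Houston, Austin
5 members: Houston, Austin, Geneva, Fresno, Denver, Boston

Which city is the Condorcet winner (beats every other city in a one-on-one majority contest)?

Austin vs Houston: 33–25
Austin vs Fresno: 36–22
Austin vs Boston: 32–26
Austin vs Denver: 47–11
Austin vs Geneva: 41–17
Austin beats every other city.

Austin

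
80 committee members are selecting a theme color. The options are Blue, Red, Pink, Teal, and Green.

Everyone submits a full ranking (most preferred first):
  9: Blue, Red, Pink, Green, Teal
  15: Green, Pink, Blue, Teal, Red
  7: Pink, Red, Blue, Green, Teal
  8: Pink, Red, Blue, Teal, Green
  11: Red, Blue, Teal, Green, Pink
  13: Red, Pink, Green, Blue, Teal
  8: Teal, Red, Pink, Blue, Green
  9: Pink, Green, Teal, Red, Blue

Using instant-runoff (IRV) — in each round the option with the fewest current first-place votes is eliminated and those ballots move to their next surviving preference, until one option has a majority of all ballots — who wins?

Round 1: Blue 9, Red 24, Pink 24, Teal 8, Green 15. Teal eliminated.
Round 2: Blue 9, Red 32, Pink 24, Green 15. Blue eliminated.
Round 3: Red 41, Pink 24, Green 15. Red has a majority (≥41).

Red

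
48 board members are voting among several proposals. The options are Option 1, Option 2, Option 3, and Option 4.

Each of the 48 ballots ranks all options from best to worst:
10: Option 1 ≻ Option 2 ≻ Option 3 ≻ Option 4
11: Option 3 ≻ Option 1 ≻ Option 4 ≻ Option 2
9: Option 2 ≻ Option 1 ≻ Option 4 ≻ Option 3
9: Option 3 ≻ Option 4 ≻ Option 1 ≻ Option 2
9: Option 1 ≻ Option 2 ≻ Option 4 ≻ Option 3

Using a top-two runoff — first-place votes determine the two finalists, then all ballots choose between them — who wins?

Option 1

Round 1 first-place votes: Option 1 19, Option 2 9, Option 3 20, Option 4 0. Option 3 and Option 1 advance.
Runoff: Option 3 is ranked above Option 1 on 20 ballots, Option 1 above Option 3 on 28.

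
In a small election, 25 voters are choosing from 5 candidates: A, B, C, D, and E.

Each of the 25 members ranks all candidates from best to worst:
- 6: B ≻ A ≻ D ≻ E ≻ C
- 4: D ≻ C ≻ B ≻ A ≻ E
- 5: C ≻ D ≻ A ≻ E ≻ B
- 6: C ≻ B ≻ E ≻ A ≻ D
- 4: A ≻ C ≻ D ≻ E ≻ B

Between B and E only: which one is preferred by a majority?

B

B is ranked above E on 16 ballots; E above B on 9.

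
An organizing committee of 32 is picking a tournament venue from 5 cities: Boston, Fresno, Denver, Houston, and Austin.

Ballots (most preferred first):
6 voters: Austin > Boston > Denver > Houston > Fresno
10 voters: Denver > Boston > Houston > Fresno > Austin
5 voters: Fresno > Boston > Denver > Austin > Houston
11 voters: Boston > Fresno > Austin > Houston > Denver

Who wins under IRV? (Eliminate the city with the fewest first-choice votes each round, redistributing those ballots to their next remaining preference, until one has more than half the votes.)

Round 1: Boston 11, Fresno 5, Denver 10, Houston 0, Austin 6. Houston eliminated.
Round 2: Boston 11, Fresno 5, Denver 10, Austin 6. Fresno eliminated.
Round 3: Boston 16, Denver 10, Austin 6. Austin eliminated.
Round 4: Boston 22, Denver 10. Boston has a majority (≥17).

Boston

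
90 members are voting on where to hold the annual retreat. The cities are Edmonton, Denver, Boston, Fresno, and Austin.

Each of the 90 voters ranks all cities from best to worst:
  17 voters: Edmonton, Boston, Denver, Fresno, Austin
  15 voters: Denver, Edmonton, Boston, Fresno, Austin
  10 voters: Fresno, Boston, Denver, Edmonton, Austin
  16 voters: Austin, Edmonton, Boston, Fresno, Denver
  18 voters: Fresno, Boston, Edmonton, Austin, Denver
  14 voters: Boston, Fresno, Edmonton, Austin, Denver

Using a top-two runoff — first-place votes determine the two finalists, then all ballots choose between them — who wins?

Round 1 first-place votes: Edmonton 17, Denver 15, Boston 14, Fresno 28, Austin 16. Fresno and Edmonton advance.
Runoff: Fresno is ranked above Edmonton on 42 ballots, Edmonton above Fresno on 48.

Edmonton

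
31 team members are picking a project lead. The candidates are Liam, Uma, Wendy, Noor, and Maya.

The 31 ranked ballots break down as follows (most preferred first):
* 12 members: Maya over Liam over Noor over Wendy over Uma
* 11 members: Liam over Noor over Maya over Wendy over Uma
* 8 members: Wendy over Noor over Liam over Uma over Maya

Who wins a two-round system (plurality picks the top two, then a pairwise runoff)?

Liam

Round 1 first-place votes: Liam 11, Uma 0, Wendy 8, Noor 0, Maya 12. Maya and Liam advance.
Runoff: Maya is ranked above Liam on 12 ballots, Liam above Maya on 19.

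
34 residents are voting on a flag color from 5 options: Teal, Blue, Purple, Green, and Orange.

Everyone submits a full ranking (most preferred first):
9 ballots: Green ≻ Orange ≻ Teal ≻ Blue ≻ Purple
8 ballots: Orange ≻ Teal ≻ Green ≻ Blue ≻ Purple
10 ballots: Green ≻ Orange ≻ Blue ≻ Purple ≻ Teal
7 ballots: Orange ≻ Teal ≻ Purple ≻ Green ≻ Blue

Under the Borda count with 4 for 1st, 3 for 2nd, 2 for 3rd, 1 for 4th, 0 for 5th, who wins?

Orange

Teal: 9×2 + 8×3 + 10×0 + 7×3 = 63
Blue: 9×1 + 8×1 + 10×2 + 7×0 = 37
Purple: 9×0 + 8×0 + 10×1 + 7×2 = 24
Green: 9×4 + 8×2 + 10×4 + 7×1 = 99
Orange: 9×3 + 8×4 + 10×3 + 7×4 = 117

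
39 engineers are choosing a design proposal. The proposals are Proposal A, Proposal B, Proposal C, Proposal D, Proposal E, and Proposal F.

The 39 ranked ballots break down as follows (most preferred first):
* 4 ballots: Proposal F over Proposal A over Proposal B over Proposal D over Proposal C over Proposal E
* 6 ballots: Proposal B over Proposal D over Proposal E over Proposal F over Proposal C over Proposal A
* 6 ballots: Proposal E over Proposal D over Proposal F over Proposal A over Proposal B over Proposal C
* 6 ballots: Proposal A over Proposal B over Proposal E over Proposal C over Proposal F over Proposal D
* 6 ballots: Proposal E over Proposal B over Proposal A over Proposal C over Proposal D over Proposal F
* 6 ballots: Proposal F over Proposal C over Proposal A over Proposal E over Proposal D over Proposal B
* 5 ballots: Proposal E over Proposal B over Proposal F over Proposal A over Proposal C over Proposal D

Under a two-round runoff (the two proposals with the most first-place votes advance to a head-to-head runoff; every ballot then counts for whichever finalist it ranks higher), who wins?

Proposal E

Round 1 first-place votes: Proposal A 6, Proposal B 6, Proposal C 0, Proposal D 0, Proposal E 17, Proposal F 10. Proposal E and Proposal F advance.
Runoff: Proposal E is ranked above Proposal F on 29 ballots, Proposal F above Proposal E on 10.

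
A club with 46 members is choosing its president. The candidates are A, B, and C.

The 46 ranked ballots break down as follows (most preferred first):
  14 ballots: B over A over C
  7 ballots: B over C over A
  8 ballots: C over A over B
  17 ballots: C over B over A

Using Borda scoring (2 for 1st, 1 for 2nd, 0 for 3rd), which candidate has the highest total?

B

A: 14×1 + 7×0 + 8×1 + 17×0 = 22
B: 14×2 + 7×2 + 8×0 + 17×1 = 59
C: 14×0 + 7×1 + 8×2 + 17×2 = 57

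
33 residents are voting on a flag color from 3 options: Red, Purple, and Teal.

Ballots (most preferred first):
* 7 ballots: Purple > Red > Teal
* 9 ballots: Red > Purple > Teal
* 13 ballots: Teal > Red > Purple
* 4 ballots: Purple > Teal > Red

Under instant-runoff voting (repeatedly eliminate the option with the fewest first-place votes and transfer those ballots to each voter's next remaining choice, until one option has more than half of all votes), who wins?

Purple

Round 1: Red 9, Purple 11, Teal 13. Red eliminated.
Round 2: Purple 20, Teal 13. Purple has a majority (≥17).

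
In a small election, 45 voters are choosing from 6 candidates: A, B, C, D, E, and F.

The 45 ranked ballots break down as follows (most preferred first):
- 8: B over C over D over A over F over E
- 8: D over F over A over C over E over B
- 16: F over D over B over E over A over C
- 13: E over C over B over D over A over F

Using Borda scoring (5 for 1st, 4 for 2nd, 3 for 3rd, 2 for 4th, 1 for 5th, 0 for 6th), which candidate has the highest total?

A: 8×2 + 8×3 + 16×1 + 13×1 = 69
B: 8×5 + 8×0 + 16×3 + 13×3 = 127
C: 8×4 + 8×2 + 16×0 + 13×4 = 100
D: 8×3 + 8×5 + 16×4 + 13×2 = 154
E: 8×0 + 8×1 + 16×2 + 13×5 = 105
F: 8×1 + 8×4 + 16×5 + 13×0 = 120

D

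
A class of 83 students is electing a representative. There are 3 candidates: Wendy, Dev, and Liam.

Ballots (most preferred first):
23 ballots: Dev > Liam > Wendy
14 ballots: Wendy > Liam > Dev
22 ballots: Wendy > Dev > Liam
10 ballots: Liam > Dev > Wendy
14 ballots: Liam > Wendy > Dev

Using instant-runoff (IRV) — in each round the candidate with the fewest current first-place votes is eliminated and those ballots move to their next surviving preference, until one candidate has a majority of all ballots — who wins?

Round 1: Wendy 36, Dev 23, Liam 24. Dev eliminated.
Round 2: Wendy 36, Liam 47. Liam has a majority (≥42).

Liam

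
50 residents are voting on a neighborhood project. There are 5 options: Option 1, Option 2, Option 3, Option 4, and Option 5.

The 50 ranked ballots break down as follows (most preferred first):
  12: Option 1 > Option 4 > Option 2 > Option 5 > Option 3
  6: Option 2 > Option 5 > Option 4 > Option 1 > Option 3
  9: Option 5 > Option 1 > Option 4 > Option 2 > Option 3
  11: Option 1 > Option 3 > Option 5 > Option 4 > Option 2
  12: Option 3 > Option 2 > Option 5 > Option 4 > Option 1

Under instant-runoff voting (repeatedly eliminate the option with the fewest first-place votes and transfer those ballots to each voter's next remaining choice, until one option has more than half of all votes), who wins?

Option 5

Round 1: Option 1 23, Option 2 6, Option 3 12, Option 4 0, Option 5 9. Option 4 eliminated.
Round 2: Option 1 23, Option 2 6, Option 3 12, Option 5 9. Option 2 eliminated.
Round 3: Option 1 23, Option 3 12, Option 5 15. Option 3 eliminated.
Round 4: Option 1 23, Option 5 27. Option 5 has a majority (≥26).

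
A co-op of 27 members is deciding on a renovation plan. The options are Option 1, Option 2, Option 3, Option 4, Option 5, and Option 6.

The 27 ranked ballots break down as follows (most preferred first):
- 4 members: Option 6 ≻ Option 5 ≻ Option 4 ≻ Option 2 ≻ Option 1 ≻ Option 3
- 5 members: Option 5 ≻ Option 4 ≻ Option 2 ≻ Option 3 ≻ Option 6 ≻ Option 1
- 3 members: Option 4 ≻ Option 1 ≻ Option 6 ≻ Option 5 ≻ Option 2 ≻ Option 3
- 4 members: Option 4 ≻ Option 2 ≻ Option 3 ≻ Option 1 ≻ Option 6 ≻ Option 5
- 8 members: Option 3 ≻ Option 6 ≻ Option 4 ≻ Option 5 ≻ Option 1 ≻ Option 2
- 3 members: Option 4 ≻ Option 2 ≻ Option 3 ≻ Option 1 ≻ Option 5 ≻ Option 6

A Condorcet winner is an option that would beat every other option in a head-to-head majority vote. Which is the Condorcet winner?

Option 4 vs Option 1: 27–0
Option 4 vs Option 2: 27–0
Option 4 vs Option 3: 19–8
Option 4 vs Option 5: 18–9
Option 4 vs Option 6: 15–12
Option 4 beats every other option.

Option 4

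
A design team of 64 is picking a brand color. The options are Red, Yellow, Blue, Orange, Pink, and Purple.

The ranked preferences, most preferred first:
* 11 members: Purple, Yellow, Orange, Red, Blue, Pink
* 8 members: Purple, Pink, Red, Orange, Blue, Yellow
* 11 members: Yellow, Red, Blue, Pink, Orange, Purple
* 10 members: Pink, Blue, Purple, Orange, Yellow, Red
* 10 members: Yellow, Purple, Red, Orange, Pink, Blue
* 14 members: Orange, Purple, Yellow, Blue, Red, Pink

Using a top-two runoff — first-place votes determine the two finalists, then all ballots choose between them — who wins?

Purple

Round 1 first-place votes: Red 0, Yellow 21, Blue 0, Orange 14, Pink 10, Purple 19. Yellow and Purple advance.
Runoff: Yellow is ranked above Purple on 21 ballots, Purple above Yellow on 43.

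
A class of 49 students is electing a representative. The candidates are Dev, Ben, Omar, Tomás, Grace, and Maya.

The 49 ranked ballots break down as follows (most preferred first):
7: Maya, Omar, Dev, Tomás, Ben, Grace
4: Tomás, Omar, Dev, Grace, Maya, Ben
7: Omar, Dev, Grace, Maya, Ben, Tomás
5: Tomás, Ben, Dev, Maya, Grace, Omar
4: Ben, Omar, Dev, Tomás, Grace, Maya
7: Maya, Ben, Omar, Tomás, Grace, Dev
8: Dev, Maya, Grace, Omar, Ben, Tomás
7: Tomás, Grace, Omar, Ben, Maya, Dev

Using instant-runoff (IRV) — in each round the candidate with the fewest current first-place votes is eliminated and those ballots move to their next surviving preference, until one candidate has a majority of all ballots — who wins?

Maya

Round 1: Dev 8, Ben 4, Omar 7, Tomás 16, Grace 0, Maya 14. Grace eliminated.
Round 2: Dev 8, Ben 4, Omar 7, Tomás 16, Maya 14. Ben eliminated.
Round 3: Dev 8, Omar 11, Tomás 16, Maya 14. Dev eliminated.
Round 4: Omar 11, Tomás 16, Maya 22. Omar eliminated.
Round 5: Tomás 20, Maya 29. Maya has a majority (≥25).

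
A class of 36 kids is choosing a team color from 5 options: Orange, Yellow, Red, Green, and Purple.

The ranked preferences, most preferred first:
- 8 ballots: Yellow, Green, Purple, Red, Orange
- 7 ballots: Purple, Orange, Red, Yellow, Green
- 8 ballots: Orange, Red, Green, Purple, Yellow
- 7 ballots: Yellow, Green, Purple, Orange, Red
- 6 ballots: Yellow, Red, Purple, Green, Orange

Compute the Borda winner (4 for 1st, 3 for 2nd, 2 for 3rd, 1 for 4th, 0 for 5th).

Orange: 8×0 + 7×3 + 8×4 + 7×1 + 6×0 = 60
Yellow: 8×4 + 7×1 + 8×0 + 7×4 + 6×4 = 91
Red: 8×1 + 7×2 + 8×3 + 7×0 + 6×3 = 64
Green: 8×3 + 7×0 + 8×2 + 7×3 + 6×1 = 67
Purple: 8×2 + 7×4 + 8×1 + 7×2 + 6×2 = 78

Yellow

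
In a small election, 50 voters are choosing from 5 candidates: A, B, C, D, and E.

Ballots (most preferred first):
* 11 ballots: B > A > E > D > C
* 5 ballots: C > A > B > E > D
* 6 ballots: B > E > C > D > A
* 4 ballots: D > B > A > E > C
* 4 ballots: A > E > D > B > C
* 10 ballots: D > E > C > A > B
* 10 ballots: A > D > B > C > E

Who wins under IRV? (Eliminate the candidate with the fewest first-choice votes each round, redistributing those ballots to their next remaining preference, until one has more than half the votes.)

Round 1: A 14, B 17, C 5, D 14, E 0. E eliminated.
Round 2: A 14, B 17, C 5, D 14. C eliminated.
Round 3: A 19, B 17, D 14. D eliminated.
Round 4: A 29, B 21. A has a majority (≥26).

A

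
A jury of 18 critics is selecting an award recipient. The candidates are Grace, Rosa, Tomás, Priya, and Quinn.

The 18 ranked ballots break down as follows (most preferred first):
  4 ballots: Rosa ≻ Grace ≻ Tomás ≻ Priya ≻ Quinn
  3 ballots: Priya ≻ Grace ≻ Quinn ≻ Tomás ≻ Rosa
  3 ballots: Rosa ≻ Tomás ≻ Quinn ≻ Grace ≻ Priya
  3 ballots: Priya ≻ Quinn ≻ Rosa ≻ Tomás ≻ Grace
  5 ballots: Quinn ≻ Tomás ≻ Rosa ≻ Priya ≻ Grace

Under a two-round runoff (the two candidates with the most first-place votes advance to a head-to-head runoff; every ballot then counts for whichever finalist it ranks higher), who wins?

Round 1 first-place votes: Grace 0, Rosa 7, Tomás 0, Priya 6, Quinn 5. Rosa and Priya advance.
Runoff: Rosa is ranked above Priya on 12 ballots, Priya above Rosa on 6.

Rosa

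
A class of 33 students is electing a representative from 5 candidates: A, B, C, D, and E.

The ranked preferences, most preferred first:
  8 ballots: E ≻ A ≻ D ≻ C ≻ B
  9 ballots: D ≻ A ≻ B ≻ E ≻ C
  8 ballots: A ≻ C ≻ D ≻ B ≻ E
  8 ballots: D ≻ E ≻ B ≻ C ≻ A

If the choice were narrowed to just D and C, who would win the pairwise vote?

D is ranked above C on 25 ballots; C above D on 8.

D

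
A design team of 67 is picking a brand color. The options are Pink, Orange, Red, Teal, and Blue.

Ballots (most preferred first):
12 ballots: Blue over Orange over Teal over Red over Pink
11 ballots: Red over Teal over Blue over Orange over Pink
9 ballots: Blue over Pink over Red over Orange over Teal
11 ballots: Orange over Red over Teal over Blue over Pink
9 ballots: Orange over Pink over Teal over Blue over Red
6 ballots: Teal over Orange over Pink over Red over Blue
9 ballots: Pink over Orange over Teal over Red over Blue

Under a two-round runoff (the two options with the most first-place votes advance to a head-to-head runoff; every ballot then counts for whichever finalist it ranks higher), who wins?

Orange

Round 1 first-place votes: Pink 9, Orange 20, Red 11, Teal 6, Blue 21. Blue and Orange advance.
Runoff: Blue is ranked above Orange on 32 ballots, Orange above Blue on 35.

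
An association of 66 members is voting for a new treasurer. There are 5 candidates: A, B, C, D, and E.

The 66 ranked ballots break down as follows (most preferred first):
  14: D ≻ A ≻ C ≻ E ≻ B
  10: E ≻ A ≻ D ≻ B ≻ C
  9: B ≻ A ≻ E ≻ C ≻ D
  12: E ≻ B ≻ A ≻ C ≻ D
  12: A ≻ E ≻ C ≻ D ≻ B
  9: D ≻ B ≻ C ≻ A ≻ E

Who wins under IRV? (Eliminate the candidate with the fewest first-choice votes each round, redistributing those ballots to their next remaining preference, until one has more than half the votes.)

Round 1: A 12, B 9, C 0, D 23, E 22. C eliminated.
Round 2: A 12, B 9, D 23, E 22. B eliminated.
Round 3: A 21, D 23, E 22. A eliminated.
Round 4: D 23, E 43. E has a majority (≥34).

E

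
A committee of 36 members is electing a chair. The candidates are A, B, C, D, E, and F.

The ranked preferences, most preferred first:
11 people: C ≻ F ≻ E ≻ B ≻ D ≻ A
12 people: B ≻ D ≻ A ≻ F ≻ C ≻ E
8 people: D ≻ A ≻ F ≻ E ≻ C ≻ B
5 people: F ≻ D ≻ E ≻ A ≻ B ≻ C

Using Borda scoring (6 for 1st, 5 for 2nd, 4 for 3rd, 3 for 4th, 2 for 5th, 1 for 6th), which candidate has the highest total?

D

A: 11×1 + 12×4 + 8×5 + 5×3 = 114
B: 11×3 + 12×6 + 8×1 + 5×2 = 123
C: 11×6 + 12×2 + 8×2 + 5×1 = 111
D: 11×2 + 12×5 + 8×6 + 5×5 = 155
E: 11×4 + 12×1 + 8×3 + 5×4 = 100
F: 11×5 + 12×3 + 8×4 + 5×6 = 153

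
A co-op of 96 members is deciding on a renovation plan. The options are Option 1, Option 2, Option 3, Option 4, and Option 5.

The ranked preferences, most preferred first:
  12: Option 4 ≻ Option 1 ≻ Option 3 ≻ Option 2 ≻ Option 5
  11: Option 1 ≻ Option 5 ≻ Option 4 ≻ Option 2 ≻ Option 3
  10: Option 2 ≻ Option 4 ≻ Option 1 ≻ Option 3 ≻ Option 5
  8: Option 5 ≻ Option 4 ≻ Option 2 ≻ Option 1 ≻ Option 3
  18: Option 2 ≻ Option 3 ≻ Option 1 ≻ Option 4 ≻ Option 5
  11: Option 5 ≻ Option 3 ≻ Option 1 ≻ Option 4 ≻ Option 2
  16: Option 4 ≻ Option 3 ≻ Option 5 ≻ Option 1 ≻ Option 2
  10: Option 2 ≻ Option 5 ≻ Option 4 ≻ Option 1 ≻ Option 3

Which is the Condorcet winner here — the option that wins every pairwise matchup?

Option 4

Option 4 vs Option 1: 56–40
Option 4 vs Option 2: 58–38
Option 4 vs Option 3: 67–29
Option 4 vs Option 5: 56–40
Option 4 beats every other option.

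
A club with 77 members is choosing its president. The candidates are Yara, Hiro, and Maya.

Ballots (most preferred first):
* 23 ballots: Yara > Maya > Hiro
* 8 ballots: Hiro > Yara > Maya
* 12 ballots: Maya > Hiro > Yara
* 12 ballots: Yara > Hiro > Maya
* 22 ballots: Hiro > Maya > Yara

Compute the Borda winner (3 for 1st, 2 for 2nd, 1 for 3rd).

Yara: 23×3 + 8×2 + 12×1 + 12×3 + 22×1 = 155
Hiro: 23×1 + 8×3 + 12×2 + 12×2 + 22×3 = 161
Maya: 23×2 + 8×1 + 12×3 + 12×1 + 22×2 = 146

Hiro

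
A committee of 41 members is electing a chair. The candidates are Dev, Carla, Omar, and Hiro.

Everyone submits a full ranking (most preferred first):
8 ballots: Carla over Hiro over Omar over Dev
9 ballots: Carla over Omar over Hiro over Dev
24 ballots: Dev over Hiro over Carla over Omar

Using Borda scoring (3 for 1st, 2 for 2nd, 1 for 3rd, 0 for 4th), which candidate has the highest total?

Dev: 8×0 + 9×0 + 24×3 = 72
Carla: 8×3 + 9×3 + 24×1 = 75
Omar: 8×1 + 9×2 + 24×0 = 26
Hiro: 8×2 + 9×1 + 24×2 = 73

Carla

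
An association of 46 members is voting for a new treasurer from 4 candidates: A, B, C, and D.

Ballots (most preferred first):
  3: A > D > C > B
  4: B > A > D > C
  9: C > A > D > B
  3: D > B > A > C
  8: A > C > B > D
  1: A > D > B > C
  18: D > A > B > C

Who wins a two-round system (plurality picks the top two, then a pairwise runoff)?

Round 1 first-place votes: A 12, B 4, C 9, D 21. D and A advance.
Runoff: D is ranked above A on 21 ballots, A above D on 25.

A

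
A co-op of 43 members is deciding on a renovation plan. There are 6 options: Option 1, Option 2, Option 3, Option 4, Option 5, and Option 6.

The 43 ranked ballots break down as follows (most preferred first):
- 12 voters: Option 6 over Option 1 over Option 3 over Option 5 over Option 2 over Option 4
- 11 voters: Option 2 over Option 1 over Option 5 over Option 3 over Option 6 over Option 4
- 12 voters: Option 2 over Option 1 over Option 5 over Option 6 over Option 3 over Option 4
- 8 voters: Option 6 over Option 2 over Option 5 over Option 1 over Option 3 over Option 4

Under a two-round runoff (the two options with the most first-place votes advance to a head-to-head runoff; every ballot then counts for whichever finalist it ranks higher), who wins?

Option 2

Round 1 first-place votes: Option 1 0, Option 2 23, Option 3 0, Option 4 0, Option 5 0, Option 6 20. Option 2 and Option 6 advance.
Runoff: Option 2 is ranked above Option 6 on 23 ballots, Option 6 above Option 2 on 20.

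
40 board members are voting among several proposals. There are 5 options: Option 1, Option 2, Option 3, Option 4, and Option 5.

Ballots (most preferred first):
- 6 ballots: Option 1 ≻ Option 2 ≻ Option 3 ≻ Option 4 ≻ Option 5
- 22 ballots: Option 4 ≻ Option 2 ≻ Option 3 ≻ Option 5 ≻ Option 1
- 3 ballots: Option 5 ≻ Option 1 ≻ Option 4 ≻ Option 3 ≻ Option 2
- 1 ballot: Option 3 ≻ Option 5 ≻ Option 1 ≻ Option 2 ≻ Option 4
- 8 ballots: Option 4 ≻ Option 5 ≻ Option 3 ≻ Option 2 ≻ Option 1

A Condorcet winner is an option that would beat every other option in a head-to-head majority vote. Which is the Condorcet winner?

Option 4 vs Option 1: 30–10
Option 4 vs Option 2: 33–7
Option 4 vs Option 3: 33–7
Option 4 vs Option 5: 36–4
Option 4 beats every other option.

Option 4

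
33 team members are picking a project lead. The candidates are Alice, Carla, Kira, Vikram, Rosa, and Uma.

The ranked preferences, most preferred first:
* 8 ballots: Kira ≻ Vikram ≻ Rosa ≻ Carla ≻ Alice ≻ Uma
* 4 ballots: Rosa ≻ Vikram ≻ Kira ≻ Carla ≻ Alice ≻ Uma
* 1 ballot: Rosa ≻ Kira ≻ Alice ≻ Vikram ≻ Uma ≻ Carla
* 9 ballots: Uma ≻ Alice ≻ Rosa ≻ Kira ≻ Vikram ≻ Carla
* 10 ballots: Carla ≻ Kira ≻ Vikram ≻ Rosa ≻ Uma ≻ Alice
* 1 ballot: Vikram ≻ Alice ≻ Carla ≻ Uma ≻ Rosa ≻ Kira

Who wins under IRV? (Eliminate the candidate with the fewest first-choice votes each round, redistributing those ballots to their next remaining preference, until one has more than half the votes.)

Round 1: Alice 0, Carla 10, Kira 8, Vikram 1, Rosa 5, Uma 9. Alice eliminated.
Round 2: Carla 10, Kira 8, Vikram 1, Rosa 5, Uma 9. Vikram eliminated.
Round 3: Carla 11, Kira 8, Rosa 5, Uma 9. Rosa eliminated.
Round 4: Carla 11, Kira 13, Uma 9. Uma eliminated.
Round 5: Carla 11, Kira 22. Kira has a majority (≥17).

Kira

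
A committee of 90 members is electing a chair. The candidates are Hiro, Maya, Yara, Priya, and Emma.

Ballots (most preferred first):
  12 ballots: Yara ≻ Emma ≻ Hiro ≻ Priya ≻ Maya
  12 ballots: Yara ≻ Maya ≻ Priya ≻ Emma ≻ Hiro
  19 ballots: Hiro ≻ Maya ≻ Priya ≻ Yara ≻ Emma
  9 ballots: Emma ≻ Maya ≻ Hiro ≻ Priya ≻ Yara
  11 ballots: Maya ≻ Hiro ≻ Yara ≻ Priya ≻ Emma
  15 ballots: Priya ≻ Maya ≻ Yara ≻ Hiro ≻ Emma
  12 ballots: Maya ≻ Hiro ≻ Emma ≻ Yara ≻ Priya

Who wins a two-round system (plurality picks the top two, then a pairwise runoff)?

Round 1 first-place votes: Hiro 19, Maya 23, Yara 24, Priya 15, Emma 9. Yara and Maya advance.
Runoff: Yara is ranked above Maya on 24 ballots, Maya above Yara on 66.

Maya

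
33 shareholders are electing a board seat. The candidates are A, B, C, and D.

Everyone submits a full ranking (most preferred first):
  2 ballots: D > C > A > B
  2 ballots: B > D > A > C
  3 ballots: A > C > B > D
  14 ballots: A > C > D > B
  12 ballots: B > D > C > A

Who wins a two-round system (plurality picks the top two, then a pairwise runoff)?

A

Round 1 first-place votes: A 17, B 14, C 0, D 2. A and B advance.
Runoff: A is ranked above B on 19 ballots, B above A on 14.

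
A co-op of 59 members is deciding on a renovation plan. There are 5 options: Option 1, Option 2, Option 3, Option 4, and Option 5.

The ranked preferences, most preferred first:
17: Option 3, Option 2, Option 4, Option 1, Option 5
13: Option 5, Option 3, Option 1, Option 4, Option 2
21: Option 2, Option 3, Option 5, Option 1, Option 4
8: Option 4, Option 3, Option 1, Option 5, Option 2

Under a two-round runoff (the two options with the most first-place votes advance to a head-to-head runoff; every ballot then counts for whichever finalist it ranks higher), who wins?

Round 1 first-place votes: Option 1 0, Option 2 21, Option 3 17, Option 4 8, Option 5 13. Option 2 and Option 3 advance.
Runoff: Option 2 is ranked above Option 3 on 21 ballots, Option 3 above Option 2 on 38.

Option 3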